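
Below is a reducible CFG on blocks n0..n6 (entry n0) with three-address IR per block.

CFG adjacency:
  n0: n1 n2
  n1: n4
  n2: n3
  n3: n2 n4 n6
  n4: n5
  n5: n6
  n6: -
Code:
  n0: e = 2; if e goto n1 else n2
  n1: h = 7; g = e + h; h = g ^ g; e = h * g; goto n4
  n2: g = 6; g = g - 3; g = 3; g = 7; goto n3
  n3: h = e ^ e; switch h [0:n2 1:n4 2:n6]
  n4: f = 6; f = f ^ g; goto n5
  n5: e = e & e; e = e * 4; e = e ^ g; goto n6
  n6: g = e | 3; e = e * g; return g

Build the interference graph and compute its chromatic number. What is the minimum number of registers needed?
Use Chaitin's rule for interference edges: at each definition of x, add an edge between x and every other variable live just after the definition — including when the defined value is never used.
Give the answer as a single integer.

Per-block:
  n0: {e} / ∅
  n1: {e,g,h} / {e}
  n2: {g} / ∅
  n3: {h} / {e}
  n4: {f} / {g}
  n5: {e} / {e,g}
  n6: {e,g} / {e}

Backward fixpoint:
  n0: in=∅ out={e}
  n1: in={e} out={e,g}
  n2: in={e} out={e,g}
  n3: in={e,g} out={e,g}
  n4: in={e,g} out={e,g}
  n5: in={e,g} out={e}
  n6: in={e} out=∅

Conflict graph:
  e — {f,g,h}
  f — {e,g}
  g — {e,f,h}
  h — {e,g}

Chromatic number:
  {e,f,g} pairwise interfere (3-clique) ⇒ χ ≥ 3
  assign e→R0 f→R2 g→R1 h→R2 — no edge inside a register ⇒ χ ≤ 3
  χ = 3

Answer: 3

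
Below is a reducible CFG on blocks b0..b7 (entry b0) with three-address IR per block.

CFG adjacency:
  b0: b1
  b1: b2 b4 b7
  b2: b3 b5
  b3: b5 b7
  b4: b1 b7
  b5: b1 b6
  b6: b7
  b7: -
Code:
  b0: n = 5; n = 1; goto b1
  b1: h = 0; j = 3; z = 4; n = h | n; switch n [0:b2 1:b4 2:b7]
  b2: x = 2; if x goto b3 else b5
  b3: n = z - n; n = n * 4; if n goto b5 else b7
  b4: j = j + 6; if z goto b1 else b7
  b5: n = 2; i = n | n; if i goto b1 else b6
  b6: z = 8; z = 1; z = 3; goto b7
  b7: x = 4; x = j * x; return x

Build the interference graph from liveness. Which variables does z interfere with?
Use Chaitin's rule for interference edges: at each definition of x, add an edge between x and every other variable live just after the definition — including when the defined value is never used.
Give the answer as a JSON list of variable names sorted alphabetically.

Block summaries:
  b0: {n} / ∅
  b1: {h,j,n,z} / {n}
  b2: {x} / ∅
  b3: {n} / {n,z}
  b4: {j} / {j,z}
  b5: {i,n} / ∅
  b6: {z} / ∅
  b7: {x} / {j}

Liveness:
  b0: in=∅ out={n}
  b1: in={n} out={j,n,z}
  b2: in={j,n,z} out={j,n,z}
  b3: in={j,n,z} out={j}
  b4: in={j,n,z} out={j,n}
  b5: in={j} out={j,n}
  b6: in={j} out={j}
  b7: in={j} out=∅

Conflict graph:
  h: {j,n,z}
  i: {j,n}
  j: {h,i,n,x,z}
  n: {h,i,j,x,z}
  x: {j,n,z}
  z: {h,j,n,x}

N(z) = ["h", "j", "n", "x"]

Answer: ["h", "j", "n", "x"]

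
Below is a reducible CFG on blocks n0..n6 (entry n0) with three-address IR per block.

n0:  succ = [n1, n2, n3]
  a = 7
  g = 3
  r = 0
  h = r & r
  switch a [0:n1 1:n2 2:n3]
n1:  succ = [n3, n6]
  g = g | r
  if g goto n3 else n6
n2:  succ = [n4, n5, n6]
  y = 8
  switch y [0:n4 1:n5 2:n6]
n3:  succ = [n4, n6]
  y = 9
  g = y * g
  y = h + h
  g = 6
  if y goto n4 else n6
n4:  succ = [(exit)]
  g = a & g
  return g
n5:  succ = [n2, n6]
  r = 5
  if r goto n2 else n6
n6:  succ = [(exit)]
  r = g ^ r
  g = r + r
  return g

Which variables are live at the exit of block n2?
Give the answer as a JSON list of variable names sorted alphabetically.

def/use:
  n0 def {a,g,h,r} use ∅
  n1 def {g} use {g,r}
  n2 def {y} use ∅
  n3 def {g,y} use {g,h}
  n4 def {g} use {a,g}
  n5 def {r} use ∅
  n6 def {g,r} use {g,r}

Backward fixpoint:
  n0: in=∅ out={a,g,h,r}
  n1: in={a,g,h,r} out={a,g,h,r}
  n2: in={a,g,r} out={a,g,r}
  n3: in={a,g,h,r} out={a,g,r}
  n4: in={a,g} out=∅
  n5: in={a,g} out={a,g,r}
  n6: in={g,r} out=∅

live-out(n2) = ["a", "g", "r"]

Answer: ["a", "g", "r"]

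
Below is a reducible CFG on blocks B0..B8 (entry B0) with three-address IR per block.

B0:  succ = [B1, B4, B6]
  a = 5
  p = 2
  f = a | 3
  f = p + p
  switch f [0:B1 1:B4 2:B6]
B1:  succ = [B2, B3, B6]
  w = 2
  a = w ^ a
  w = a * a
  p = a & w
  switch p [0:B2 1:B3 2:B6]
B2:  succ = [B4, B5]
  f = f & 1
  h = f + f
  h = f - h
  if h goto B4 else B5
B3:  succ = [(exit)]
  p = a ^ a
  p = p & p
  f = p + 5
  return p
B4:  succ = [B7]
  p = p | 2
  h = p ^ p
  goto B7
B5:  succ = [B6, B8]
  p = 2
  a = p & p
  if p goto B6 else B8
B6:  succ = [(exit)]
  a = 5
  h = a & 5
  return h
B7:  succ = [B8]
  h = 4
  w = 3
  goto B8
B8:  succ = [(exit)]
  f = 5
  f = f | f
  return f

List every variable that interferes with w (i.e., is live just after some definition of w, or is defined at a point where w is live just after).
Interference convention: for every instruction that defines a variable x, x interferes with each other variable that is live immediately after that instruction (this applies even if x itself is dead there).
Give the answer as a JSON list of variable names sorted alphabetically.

Per-block:
  B0: def={a,f,p} ue=∅
  B1: def={a,p,w} ue={a}
  B2: def={f,h} ue={f}
  B3: def={f,p} ue={a}
  B4: def={h,p} ue={p}
  B5: def={a,p} ue=∅
  B6: def={a,h} ue=∅
  B7: def={h,w} ue=∅
  B8: def={f} ue=∅

Live sets:
  live B0: ∅→{a,f,p}
  live B1: {a,f}→{a,f,p}
  live B2: {f,p}→{p}
  live B3: {a}→∅
  live B4: {p}→∅
  live B5: ∅→∅
  live B6: ∅→∅
  live B7: ∅→∅
  live B8: ∅→∅

Interfere edges:
  a: {f,p,w}
  f: {a,h,p,w}
  h: {f,p}
  p: {a,f,h}
  w: {a,f}

N(w) = ["a", "f"]

Answer: ["a", "f"]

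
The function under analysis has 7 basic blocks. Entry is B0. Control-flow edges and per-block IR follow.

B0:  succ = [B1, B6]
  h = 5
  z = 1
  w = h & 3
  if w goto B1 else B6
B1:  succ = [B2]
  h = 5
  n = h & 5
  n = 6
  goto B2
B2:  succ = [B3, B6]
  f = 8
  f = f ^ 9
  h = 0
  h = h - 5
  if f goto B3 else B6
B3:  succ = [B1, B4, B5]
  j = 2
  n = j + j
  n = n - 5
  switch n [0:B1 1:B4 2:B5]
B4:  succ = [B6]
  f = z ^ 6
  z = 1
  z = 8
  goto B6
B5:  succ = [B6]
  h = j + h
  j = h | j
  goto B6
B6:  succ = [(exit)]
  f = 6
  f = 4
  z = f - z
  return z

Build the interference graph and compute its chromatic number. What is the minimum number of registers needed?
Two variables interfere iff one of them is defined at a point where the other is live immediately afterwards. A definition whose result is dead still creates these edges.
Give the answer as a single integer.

def/use:
  B0: def={h,w,z} ue=∅
  B1: def={h,n} ue=∅
  B2: def={f,h} ue=∅
  B3: def={j,n} ue=∅
  B4: def={f,z} ue={z}
  B5: def={h,j} ue={h,j}
  B6: def={f,z} ue={z}

Liveness:
  B0 li=∅ lo={z}
  B1 li={z} lo={z}
  B2 li={z} lo={h,z}
  B3 li={h,z} lo={h,j,z}
  B4 li={z} lo={z}
  B5 li={h,j,z} lo={z}
  B6 li={z} lo=∅

Interfere edges:
  f — {h,z}
  h — {f,j,n,z}
  j — {h,n,z}
  n — {h,j,z}
  w — {z}
  z — {f,h,j,n,w}

Chromatic number:
  {h,j,n,z} pairwise interfere (4-clique) ⇒ χ ≥ 4
  4-colouring: R0={z}  R1={h,w}  R2={f,j}  R3={n}
  χ = 4

Answer: 4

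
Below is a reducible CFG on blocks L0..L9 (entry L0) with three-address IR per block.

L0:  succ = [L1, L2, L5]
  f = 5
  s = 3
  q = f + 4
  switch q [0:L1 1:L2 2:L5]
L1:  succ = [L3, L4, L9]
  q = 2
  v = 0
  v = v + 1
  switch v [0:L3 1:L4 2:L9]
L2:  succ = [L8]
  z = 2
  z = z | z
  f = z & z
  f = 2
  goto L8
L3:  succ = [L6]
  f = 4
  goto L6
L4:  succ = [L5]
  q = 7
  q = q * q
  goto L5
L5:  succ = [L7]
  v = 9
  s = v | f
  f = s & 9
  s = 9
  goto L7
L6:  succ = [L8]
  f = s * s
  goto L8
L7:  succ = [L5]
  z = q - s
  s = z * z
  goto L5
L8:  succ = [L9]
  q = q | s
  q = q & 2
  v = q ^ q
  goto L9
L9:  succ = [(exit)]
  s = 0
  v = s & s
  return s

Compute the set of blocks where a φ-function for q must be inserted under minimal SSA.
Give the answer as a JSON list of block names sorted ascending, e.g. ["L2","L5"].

Answer: ["L5", "L8", "L9"]

Working:
idom tree: L1←L0 L2←L0 L3←L1 L4←L1 L5←L0 L6←L3 L7←L5 L8←L0 L9←L0
Dom∩ at merges:
  L5: preds {L0,L4,L7}: {L0} ∩ {L0,L1,L4} ∩ {L0,L5,L7} = {L0}; idom=L0
  L8: preds {L2,L6}: {L0,L2} ∩ {L0,L1,L3,L6} = {L0}; idom=L0
  L9: preds {L1,L8}: {L0,L1} ∩ {L0,L8} = {L0}; idom=L0

DF walk-up:
  L5←L0: walk · to L0
  L5←L4: walk L4→L1 to L0
  L5←L7: walk L7→L5 to L0
  L8←L2: walk L2 to L0
  L8←L6: walk L6→L3→L1 to L0
  L9←L1: walk L1 to L0
  L9←L8: walk L8 to L0
  L0: DF=∅
  L1: DF={L5,L8,L9}
  L2: DF={L8}
  L3: DF={L8}
  L4: DF={L5}
  L5: DF={L5}
  L6: DF={L8}
  L7: DF={L5}
  L8: DF={L9}
  L9: DF=∅

φ for q: defs {L0,L1,L4,L8}
  DF⁺ = {L5,L8,L9}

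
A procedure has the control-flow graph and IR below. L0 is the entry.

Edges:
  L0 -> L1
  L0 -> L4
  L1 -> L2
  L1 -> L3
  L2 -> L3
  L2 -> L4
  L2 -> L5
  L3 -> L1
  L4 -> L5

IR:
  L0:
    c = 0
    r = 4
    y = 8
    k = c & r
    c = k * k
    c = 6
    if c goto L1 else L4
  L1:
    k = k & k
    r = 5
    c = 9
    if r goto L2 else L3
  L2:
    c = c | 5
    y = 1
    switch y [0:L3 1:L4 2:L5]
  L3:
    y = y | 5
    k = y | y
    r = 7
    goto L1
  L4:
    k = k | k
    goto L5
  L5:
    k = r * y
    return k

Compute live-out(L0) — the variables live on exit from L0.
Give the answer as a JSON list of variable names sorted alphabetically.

Answer: ["k", "r", "y"]

Analysis:
Block summaries:
  L0 def {c,k,r,y} use ∅
  L1 def {c,k,r} use {k}
  L2 def {c,y} use {c}
  L3 def {k,r,y} use {y}
  L4 def {k} use {k}
  L5 def {k} use {r,y}

Backward fixpoint:
  live L0: ∅→{k,r,y}
  live L1: {k,y}→{c,k,r,y}
  live L2: {c,k,r}→{k,r,y}
  live L3: {y}→{k,y}
  live L4: {k,r,y}→{r,y}
  live L5: {r,y}→∅

live-out(L0) = ["k", "r", "y"]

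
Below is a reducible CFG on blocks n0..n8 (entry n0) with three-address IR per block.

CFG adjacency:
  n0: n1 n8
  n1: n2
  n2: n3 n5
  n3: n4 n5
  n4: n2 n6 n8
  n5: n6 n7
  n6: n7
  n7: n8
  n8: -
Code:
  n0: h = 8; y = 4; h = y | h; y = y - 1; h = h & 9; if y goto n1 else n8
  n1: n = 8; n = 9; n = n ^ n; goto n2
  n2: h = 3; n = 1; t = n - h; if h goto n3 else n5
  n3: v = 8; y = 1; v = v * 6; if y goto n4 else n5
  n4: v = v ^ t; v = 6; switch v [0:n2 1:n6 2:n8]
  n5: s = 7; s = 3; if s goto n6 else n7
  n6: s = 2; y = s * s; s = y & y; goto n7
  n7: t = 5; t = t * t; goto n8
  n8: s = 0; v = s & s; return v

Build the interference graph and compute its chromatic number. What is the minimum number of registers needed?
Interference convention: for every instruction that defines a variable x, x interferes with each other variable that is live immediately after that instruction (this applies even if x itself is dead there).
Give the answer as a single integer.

Answer: 3

Derivation:
Per-block:
  n0: {h,y} / ∅
  n1: {n} / ∅
  n2: {h,n,t} / ∅
  n3: {v,y} / ∅
  n4: {v} / {t,v}
  n5: {s} / ∅
  n6: {s,y} / ∅
  n7: {t} / ∅
  n8: {s,v} / ∅

Live sets:
  n0: in=∅ out=∅
  n1: in=∅ out=∅
  n2: in=∅ out={t}
  n3: in={t} out={t,v}
  n4: in={t,v} out=∅
  n5: in=∅ out=∅
  n6: in=∅ out=∅
  n7: in=∅ out=∅
  n8: in=∅ out=∅

Conflict graph:
  h: {n,t,y}
  n: {h}
  s: ∅
  t: {h,v,y}
  v: {t,y}
  y: {h,t,v}

Chromatic number:
  lower bound: {h,t,y} mutually conflict ⇒ χ ≥ 3
  assign h→R0 n→R1 s→R0 t→R1 v→R0 y→R2 — no edge inside a register ⇒ χ ≤ 3
  χ = 3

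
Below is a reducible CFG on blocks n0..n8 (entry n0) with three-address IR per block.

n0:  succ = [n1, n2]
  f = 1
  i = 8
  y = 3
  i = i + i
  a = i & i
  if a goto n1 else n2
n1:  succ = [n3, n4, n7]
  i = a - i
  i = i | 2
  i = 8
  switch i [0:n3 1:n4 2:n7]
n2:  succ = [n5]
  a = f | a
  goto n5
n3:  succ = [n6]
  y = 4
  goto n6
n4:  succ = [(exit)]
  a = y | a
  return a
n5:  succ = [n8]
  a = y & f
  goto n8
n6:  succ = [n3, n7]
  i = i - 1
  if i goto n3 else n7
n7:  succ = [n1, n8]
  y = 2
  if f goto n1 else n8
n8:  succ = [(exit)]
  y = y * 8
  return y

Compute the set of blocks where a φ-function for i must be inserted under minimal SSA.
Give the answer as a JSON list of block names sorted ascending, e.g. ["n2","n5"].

idom tree: n1←n0 n2←n0 n3←n1 n4←n1 n5←n2 n6←n3 n7←n1 n8←n0
Dom∩ at merges:
  n1: preds {n0,n7}: {n0} ∩ {n0,n1,n7} = {n0}; idom=n0
  n3: preds {n1,n6}: {n0,n1} ∩ {n0,n1,n3,n6} = {n0,n1}; idom=n1
  n7: preds {n1,n6}: {n0,n1} ∩ {n0,n1,n3,n6} = {n0,n1}; idom=n1
  n8: preds {n5,n7}: {n0,n2,n5} ∩ {n0,n1,n7} = {n0}; idom=n0

DF walk-up:
  n1←n0: walk · to n0
  n1←n7: walk n7→n1 to n0
  n3←n1: walk · to n1
  n3←n6: walk n6→n3 to n1
  n7←n1: walk · to n1
  n7←n6: walk n6→n3 to n1
  n8←n5: walk n5→n2 to n0
  n8←n7: walk n7→n1 to n0
  n0 → ∅
  n1 → {n1,n8}
  n2 → {n8}
  n3 → {n3,n7}
  n4 → ∅
  n5 → {n8}
  n6 → {n3,n7}
  n7 → {n1,n8}
  n8 → ∅

φ for i: defs {n0,n1,n6}
  DF⁺ = {n1,n3,n7,n8}

Answer: ["n1", "n3", "n7", "n8"]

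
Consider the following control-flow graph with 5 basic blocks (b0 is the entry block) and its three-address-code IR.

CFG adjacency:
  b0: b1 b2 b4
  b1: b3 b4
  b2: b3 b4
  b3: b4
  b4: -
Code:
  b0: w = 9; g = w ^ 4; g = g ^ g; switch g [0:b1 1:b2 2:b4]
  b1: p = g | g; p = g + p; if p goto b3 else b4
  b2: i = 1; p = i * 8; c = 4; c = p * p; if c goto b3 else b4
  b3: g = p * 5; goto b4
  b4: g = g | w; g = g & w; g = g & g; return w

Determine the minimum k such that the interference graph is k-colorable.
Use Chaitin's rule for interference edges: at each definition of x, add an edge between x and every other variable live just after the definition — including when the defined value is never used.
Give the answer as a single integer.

def/use:
  b0: def={g,w} ue=∅
  b1: def={p} ue={g}
  b2: def={c,i,p} ue=∅
  b3: def={g} ue={p}
  b4: def={g} ue={g,w}

Backward fixpoint:
  b0: in=∅ out={g,w}
  b1: in={g,w} out={g,p,w}
  b2: in={g,w} out={g,p,w}
  b3: in={p,w} out={g,w}
  b4: in={g,w} out=∅

Interference:
  c: {g,p,w}
  g: {c,i,p,w}
  i: {g,w}
  p: {c,g,w}
  w: {c,g,i,p}

Colouring:
  {c,g,p,w} pairwise interfere (4-clique) ⇒ χ ≥ 4
  4-colouring: R0={g}  R1={w}  R2={c,i}  R3={p}
  χ = 4

Answer: 4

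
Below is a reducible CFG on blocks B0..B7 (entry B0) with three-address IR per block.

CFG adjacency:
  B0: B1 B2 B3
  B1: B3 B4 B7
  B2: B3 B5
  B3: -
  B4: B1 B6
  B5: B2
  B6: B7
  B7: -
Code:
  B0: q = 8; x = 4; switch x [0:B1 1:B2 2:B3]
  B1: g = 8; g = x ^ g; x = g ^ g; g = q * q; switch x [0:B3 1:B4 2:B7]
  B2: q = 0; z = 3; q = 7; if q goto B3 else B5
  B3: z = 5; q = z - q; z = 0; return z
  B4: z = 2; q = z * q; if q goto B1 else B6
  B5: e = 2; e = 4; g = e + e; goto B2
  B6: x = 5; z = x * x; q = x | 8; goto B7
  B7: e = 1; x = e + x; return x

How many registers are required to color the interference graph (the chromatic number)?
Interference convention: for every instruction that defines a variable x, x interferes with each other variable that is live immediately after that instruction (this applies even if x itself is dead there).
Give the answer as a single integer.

Per-block:
  B0 def {q,x} use ∅
  B1 def {g,x} use {q,x}
  B2 def {q,z} use ∅
  B3 def {q,z} use {q}
  B4 def {q,z} use {q}
  B5 def {e,g} use ∅
  B6 def {q,x,z} use ∅
  B7 def {e,x} use {x}

Backward fixpoint:
  B0 li=∅ lo={q,x}
  B1 li={q,x} lo={q,x}
  B2 li=∅ lo={q}
  B3 li={q} lo=∅
  B4 li={q,x} lo={q,x}
  B5 li=∅ lo=∅
  B6 li=∅ lo={x}
  B7 li={x} lo=∅

Interfere edges:
  e: {x}
  g: {q,x}
  q: {g,x,z}
  x: {e,g,q,z}
  z: {q,x}

Colouring:
  clique {g,q,x} ⇒ need ≥ 3
  assign e→r1 g→r2 q→r1 x→r0 z→r2 — no edge inside a register ⇒ χ ≤ 3
  χ = 3

Answer: 3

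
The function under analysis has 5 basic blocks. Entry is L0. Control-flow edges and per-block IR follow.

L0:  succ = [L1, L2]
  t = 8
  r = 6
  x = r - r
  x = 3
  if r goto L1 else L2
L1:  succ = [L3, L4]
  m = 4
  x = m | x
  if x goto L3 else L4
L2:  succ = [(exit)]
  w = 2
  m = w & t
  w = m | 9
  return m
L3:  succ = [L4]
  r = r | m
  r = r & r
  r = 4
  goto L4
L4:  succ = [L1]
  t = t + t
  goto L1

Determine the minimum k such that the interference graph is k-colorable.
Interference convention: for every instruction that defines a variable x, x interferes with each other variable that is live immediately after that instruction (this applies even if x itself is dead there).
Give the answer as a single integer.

Per-block:
  L0: def={r,t,x} ue=∅
  L1: def={m,x} ue={x}
  L2: def={m,w} ue={t}
  L3: def={r} ue={m,r}
  L4: def={t} ue={t}

Live sets:
  L0 li=∅ lo={r,t,x}
  L1 li={r,t,x} lo={m,r,t,x}
  L2 li={t} lo=∅
  L3 li={m,r,t,x} lo={r,t,x}
  L4 li={r,t,x} lo={r,t,x}

Conflict graph:
  m — {r,t,w,x}
  r — {m,t,x}
  t — {m,r,w,x}
  w — {m,t}
  x — {m,r,t}

Colouring:
  {m,r,t,x} pairwise interfere (4-clique) ⇒ χ ≥ 4
  assign m→r0 r→r2 t→r1 w→r2 x→r3 — no edge inside a register ⇒ χ ≤ 4
  χ = 4

Answer: 4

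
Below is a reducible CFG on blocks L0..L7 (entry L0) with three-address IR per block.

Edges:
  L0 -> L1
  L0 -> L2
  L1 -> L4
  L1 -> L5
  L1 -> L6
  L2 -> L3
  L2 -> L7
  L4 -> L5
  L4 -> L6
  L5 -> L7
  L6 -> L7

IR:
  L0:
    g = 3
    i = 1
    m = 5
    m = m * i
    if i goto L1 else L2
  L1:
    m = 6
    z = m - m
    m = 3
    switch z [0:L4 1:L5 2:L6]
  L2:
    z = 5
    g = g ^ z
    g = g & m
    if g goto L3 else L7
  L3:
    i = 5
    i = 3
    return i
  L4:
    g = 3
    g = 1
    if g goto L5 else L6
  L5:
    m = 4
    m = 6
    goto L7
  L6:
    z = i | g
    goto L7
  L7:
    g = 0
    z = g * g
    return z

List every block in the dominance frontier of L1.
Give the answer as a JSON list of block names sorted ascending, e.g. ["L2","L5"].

idom tree: L1←L0 L2←L0 L3←L2 L4←L1 L5←L1 L6←L1 L7←L0
Dom∩ at merges:
  L5: preds {L1,L4}: {L0,L1} ∩ {L0,L1,L4} = {L0,L1}; idom=L1
  L6: preds {L1,L4}: {L0,L1} ∩ {L0,L1,L4} = {L0,L1}; idom=L1
  L7: preds {L2,L5,L6}: {L0,L2} ∩ {L0,L1,L5} ∩ {L0,L1,L6} = {L0}; idom=L0

DF derivation:
  join L5 pred L1: · stop@L1
  join L5 pred L4: L4 stop@L1
  join L6 pred L1: · stop@L1
  join L6 pred L4: L4 stop@L1
  join L7 pred L2: L2 stop@L0
  join L7 pred L5: L5→L1 stop@L0
  join L7 pred L6: L6→L1 stop@L0
  L0 → ∅
  L1 → {L7}
  L2 → {L7}
  L3 → ∅
  L4 → {L5,L6}
  L5 → {L7}
  L6 → {L7}
  L7 → ∅

DF(L1) = ["L7"]

Answer: ["L7"]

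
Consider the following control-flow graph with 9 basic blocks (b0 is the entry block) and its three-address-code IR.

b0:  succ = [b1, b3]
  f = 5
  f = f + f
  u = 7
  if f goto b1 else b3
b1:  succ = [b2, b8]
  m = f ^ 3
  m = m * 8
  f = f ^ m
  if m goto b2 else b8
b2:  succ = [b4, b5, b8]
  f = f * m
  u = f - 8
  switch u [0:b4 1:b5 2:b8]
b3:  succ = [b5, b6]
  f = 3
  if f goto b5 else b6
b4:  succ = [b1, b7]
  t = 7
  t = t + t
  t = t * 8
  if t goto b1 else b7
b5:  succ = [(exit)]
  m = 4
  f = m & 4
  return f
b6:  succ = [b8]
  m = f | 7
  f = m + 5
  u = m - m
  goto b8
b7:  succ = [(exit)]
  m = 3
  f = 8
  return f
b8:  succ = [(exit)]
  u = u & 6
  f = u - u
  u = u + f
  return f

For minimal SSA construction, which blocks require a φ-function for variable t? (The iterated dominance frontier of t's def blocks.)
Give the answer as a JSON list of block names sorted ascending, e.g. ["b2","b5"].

idom tree: b1←b0 b2←b1 b3←b0 b4←b2 b5←b0 b6←b3 b7←b4 b8←b0
Join-block Dom:
  b1: preds {b0,b4}: {b0} ∩ {b0,b1,b2,b4} = {b0}; idom=b0
  b5: preds {b2,b3}: {b0,b1,b2} ∩ {b0,b3} = {b0}; idom=b0
  b8: preds {b1,b2,b6}: {b0,b1} ∩ {b0,b1,b2} ∩ {b0,b3,b6} = {b0}; idom=b0

DF derivation:
  join b1 pred b0: · stop@b0
  join b1 pred b4: b4→b2→b1 stop@b0
  join b5 pred b2: b2→b1 stop@b0
  join b5 pred b3: b3 stop@b0
  join b8 pred b1: b1 stop@b0
  join b8 pred b2: b2→b1 stop@b0
  join b8 pred b6: b6→b3 stop@b0
  b0: DF=∅
  b1: DF={b1,b5,b8}
  b2: DF={b1,b5,b8}
  b3: DF={b5,b8}
  b4: DF={b1}
  b5: DF=∅
  b6: DF={b8}
  b7: DF=∅
  b8: DF=∅

φ for t: defs {b4}
  DF⁺ = {b1,b5,b8}

Answer: ["b1", "b5", "b8"]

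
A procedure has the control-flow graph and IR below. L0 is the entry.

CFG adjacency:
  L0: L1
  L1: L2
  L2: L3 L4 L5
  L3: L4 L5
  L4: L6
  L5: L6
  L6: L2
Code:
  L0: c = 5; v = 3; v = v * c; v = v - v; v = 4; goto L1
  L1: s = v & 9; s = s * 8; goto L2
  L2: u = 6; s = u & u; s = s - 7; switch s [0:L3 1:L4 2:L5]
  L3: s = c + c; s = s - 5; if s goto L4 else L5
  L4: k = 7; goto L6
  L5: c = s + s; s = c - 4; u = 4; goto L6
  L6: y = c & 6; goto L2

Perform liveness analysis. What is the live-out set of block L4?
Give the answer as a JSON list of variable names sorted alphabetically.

Per-block:
  L0: def={c,v} ue=∅
  L1: def={s} ue={v}
  L2: def={s,u} ue=∅
  L3: def={s} ue={c}
  L4: def={k} ue=∅
  L5: def={c,s,u} ue={s}
  L6: def={y} ue={c}

Backward fixpoint:
  L0: in=∅ out={c,v}
  L1: in={c,v} out={c}
  L2: in={c} out={c,s}
  L3: in={c} out={c,s}
  L4: in={c} out={c}
  L5: in={s} out={c}
  L6: in={c} out={c}

live-out(L4) = ["c"]

Answer: ["c"]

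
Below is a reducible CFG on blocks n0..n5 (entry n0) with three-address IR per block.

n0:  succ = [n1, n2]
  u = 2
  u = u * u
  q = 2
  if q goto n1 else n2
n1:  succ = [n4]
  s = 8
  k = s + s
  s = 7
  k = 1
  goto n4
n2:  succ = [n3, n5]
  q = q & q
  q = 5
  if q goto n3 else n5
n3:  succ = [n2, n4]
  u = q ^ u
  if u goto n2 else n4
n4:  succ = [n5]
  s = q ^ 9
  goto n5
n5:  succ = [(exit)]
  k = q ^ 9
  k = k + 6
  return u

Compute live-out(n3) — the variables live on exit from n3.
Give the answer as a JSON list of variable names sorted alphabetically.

Answer: ["q", "u"]

Analysis:
def/use:
  n0: {q,u} / ∅
  n1: {k,s} / ∅
  n2: {q} / {q}
  n3: {u} / {q,u}
  n4: {s} / {q}
  n5: {k} / {q,u}

Live sets:
  n0 li=∅ lo={q,u}
  n1 li={q,u} lo={q,u}
  n2 li={q,u} lo={q,u}
  n3 li={q,u} lo={q,u}
  n4 li={q,u} lo={q,u}
  n5 li={q,u} lo=∅

live-out(n3) = ["q", "u"]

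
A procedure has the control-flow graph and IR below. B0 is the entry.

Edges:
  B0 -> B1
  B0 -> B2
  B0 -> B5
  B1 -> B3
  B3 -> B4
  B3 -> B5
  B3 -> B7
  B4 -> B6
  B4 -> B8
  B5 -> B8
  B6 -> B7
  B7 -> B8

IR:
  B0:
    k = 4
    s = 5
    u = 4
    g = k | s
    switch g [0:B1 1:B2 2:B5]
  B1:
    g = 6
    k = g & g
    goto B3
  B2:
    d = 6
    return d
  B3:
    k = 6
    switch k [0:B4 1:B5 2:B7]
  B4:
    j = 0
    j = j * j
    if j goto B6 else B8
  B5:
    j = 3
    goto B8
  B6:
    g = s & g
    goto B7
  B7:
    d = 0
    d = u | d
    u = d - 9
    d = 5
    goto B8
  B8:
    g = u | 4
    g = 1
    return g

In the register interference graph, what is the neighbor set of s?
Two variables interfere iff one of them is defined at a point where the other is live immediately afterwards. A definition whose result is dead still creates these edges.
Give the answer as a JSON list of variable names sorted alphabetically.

Answer: ["g", "j", "k", "u"]

Analysis:
Block summaries:
  B0 def {g,k,s,u} use ∅
  B1 def {g,k} use ∅
  B2 def {d} use ∅
  B3 def {k} use ∅
  B4 def {j} use ∅
  B5 def {j} use ∅
  B6 def {g} use {g,s}
  B7 def {d,u} use {u}
  B8 def {g} use {u}

Live sets:
  live B0: ∅→{s,u}
  live B1: {s,u}→{g,s,u}
  live B2: ∅→∅
  live B3: {g,s,u}→{g,s,u}
  live B4: {g,s,u}→{g,s,u}
  live B5: {u}→{u}
  live B6: {g,s,u}→{u}
  live B7: {u}→{u}
  live B8: {u}→∅

Conflict graph:
  d: {u}
  g: {j,k,s,u}
  j: {g,s,u}
  k: {g,s,u}
  s: {g,j,k,u}
  u: {d,g,j,k,s}

N(s) = ["g", "j", "k", "u"]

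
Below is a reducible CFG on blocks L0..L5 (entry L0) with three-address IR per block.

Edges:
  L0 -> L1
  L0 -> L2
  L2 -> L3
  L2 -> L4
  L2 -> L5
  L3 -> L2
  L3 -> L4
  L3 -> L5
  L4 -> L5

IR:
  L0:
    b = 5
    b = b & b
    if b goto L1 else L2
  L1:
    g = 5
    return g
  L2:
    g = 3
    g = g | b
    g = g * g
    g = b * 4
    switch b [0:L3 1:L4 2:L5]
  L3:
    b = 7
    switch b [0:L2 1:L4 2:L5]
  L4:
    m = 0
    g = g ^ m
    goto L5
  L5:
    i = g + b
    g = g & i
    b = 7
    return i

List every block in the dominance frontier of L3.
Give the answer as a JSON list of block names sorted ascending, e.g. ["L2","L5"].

Answer: ["L2", "L4", "L5"]

Analysis:
idom tree: L1←L0 L2←L0 L3←L2 L4←L2 L5←L2
Dom at joins:
  L2: preds {L0,L3}: {L0} ∩ {L0,L2,L3} = {L0}; idom=L0
  L4: preds {L2,L3}: {L0,L2} ∩ {L0,L2,L3} = {L0,L2}; idom=L2
  L5: preds {L2,L3,L4}: {L0,L2} ∩ {L0,L2,L3} ∩ {L0,L2,L4} = {L0,L2}; idom=L2

DF walk-up:
  L2←L0: walk · to L0
  L2←L3: walk L3→L2 to L0
  L4←L2: walk · to L2
  L4←L3: walk L3 to L2
  L5←L2: walk · to L2
  L5←L3: walk L3 to L2
  L5←L4: walk L4 to L2
  L0: DF=∅
  L1: DF=∅
  L2: DF={L2}
  L3: DF={L2,L4,L5}
  L4: DF={L5}
  L5: DF=∅

DF(L3) = ["L2", "L4", "L5"]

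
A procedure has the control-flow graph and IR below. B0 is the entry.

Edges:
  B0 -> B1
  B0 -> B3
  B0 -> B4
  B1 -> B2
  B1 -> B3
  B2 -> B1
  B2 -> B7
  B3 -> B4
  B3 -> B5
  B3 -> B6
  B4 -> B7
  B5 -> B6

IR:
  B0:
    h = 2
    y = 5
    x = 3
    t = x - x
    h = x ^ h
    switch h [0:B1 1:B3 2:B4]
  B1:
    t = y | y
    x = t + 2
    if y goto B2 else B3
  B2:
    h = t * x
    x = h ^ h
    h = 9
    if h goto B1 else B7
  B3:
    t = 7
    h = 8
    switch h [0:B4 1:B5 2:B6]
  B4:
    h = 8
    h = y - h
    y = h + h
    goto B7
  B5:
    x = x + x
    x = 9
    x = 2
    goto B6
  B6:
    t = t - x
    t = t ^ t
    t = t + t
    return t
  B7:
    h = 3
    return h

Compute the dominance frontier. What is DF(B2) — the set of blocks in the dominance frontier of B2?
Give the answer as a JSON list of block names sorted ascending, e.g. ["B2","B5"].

idom tree: B1←B0 B2←B1 B3←B0 B4←B0 B5←B3 B6←B3 B7←B0
Dom at joins:
  B1: preds {B0,B2}: {B0} ∩ {B0,B1,B2} = {B0}; idom=B0
  B3: preds {B0,B1}: {B0} ∩ {B0,B1} = {B0}; idom=B0
  B4: preds {B0,B3}: {B0} ∩ {B0,B3} = {B0}; idom=B0
  B6: preds {B3,B5}: {B0,B3} ∩ {B0,B3,B5} = {B0,B3}; idom=B3
  B7: preds {B2,B4}: {B0,B1,B2} ∩ {B0,B4} = {B0}; idom=B0

DF derivation:
  join B1 pred B0: · stop@B0
  join B1 pred B2: B2→B1 stop@B0
  join B3 pred B0: · stop@B0
  join B3 pred B1: B1 stop@B0
  join B4 pred B0: · stop@B0
  join B4 pred B3: B3 stop@B0
  join B6 pred B3: · stop@B3
  join B6 pred B5: B5 stop@B3
  join B7 pred B2: B2→B1 stop@B0
  join B7 pred B4: B4 stop@B0
  B0: DF=∅
  B1: DF={B1,B3,B7}
  B2: DF={B1,B7}
  B3: DF={B4}
  B4: DF={B7}
  B5: DF={B6}
  B6: DF=∅
  B7: DF=∅

DF(B2) = ["B1", "B7"]

Answer: ["B1", "B7"]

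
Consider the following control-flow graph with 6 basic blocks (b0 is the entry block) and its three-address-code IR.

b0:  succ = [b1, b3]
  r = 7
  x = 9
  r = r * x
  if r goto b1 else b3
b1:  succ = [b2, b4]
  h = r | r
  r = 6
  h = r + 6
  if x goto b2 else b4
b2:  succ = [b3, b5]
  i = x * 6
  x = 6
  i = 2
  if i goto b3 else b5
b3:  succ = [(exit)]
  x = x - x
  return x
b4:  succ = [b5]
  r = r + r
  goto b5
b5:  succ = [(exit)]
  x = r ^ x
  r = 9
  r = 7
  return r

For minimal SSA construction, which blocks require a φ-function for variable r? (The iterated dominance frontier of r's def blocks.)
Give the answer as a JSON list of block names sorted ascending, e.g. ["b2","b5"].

idom tree: b1←b0 b2←b1 b3←b0 b4←b1 b5←b1
Dom∩ at merges:
  b3: preds {b0,b2}: {b0} ∩ {b0,b1,b2} = {b0}; idom=b0
  b5: preds {b2,b4}: {b0,b1,b2} ∩ {b0,b1,b4} = {b0,b1}; idom=b1

DF walk-up:
  b3←b0: walk · to b0
  b3←b2: walk b2→b1 to b0
  b5←b2: walk b2 to b1
  b5←b4: walk b4 to b1
  b0 → ∅
  b1 → {b3}
  b2 → {b3,b5}
  b3 → ∅
  b4 → {b5}
  b5 → ∅

φ for r: defs {b0,b1,b4,b5}
  DF⁺ = {b3,b5}

Answer: ["b3", "b5"]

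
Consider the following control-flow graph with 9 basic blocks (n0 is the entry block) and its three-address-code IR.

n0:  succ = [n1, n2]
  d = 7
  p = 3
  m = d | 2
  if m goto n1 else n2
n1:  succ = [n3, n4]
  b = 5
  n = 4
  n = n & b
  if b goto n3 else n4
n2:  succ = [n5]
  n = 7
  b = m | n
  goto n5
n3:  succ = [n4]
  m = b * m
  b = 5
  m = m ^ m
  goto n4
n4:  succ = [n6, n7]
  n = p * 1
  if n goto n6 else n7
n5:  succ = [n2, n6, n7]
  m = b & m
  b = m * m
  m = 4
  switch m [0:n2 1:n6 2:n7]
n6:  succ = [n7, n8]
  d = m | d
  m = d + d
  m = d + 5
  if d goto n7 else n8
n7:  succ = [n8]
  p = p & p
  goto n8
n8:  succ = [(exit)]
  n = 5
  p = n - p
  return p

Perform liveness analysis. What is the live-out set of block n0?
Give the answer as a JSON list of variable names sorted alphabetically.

Answer: ["d", "m", "p"]

Derivation:
Block summaries:
  n0 def {d,m,p} use ∅
  n1 def {b,n} use ∅
  n2 def {b,n} use {m}
  n3 def {b,m} use {b,m}
  n4 def {n} use {p}
  n5 def {b,m} use {b,m}
  n6 def {d,m} use {d,m}
  n7 def {p} use {p}
  n8 def {n,p} use {p}

Liveness:
  n0 li=∅ lo={d,m,p}
  n1 li={d,m,p} lo={b,d,m,p}
  n2 li={d,m,p} lo={b,d,m,p}
  n3 li={b,d,m,p} lo={d,m,p}
  n4 li={d,m,p} lo={d,m,p}
  n5 li={b,d,m,p} lo={d,m,p}
  n6 li={d,m,p} lo={p}
  n7 li={p} lo={p}
  n8 li={p} lo=∅

live-out(n0) = ["d", "m", "p"]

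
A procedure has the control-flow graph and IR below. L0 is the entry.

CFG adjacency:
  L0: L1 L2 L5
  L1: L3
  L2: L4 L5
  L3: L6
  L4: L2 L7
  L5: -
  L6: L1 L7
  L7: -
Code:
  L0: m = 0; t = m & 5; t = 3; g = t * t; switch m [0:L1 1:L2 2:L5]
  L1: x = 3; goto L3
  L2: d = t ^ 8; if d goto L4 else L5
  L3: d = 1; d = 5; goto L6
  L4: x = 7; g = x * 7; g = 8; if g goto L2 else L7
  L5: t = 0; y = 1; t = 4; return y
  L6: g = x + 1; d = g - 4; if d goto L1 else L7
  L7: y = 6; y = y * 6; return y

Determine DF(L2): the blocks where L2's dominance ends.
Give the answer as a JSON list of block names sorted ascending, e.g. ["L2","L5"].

idom tree: L1←L0 L2←L0 L3←L1 L4←L2 L5←L0 L6←L3 L7←L0
Dom at joins:
  L1: preds {L0,L6}: {L0} ∩ {L0,L1,L3,L6} = {L0}; idom=L0
  L2: preds {L0,L4}: {L0} ∩ {L0,L2,L4} = {L0}; idom=L0
  L5: preds {L0,L2}: {L0} ∩ {L0,L2} = {L0}; idom=L0
  L7: preds {L4,L6}: {L0,L2,L4} ∩ {L0,L1,L3,L6} = {L0}; idom=L0

DF walk-up:
  join L1 pred L0: · stop@L0
  join L1 pred L6: L6→L3→L1 stop@L0
  join L2 pred L0: · stop@L0
  join L2 pred L4: L4→L2 stop@L0
  join L5 pred L0: · stop@L0
  join L5 pred L2: L2 stop@L0
  join L7 pred L4: L4→L2 stop@L0
  join L7 pred L6: L6→L3→L1 stop@L0
  DF(L0)=∅
  DF(L1)={L1,L7}
  DF(L2)={L2,L5,L7}
  DF(L3)={L1,L7}
  DF(L4)={L2,L7}
  DF(L5)=∅
  DF(L6)={L1,L7}
  DF(L7)=∅

DF(L2) = ["L2", "L5", "L7"]

Answer: ["L2", "L5", "L7"]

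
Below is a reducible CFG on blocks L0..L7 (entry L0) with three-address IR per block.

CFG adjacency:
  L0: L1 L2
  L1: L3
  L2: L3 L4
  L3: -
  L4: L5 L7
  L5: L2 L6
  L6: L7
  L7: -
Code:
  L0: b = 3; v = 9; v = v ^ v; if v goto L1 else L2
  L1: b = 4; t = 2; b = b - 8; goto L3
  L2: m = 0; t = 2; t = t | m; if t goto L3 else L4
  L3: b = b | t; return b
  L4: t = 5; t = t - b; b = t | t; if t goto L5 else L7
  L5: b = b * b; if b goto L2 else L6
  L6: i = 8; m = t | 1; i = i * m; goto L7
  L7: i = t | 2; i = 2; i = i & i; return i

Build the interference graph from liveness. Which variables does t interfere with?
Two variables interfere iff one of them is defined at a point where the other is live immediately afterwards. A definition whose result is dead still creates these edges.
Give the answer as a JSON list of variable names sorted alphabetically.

Answer: ["b", "i", "m"]

Derivation:
def/use:
  L0: def={b,v} ue=∅
  L1: def={b,t} ue=∅
  L2: def={m,t} ue=∅
  L3: def={b} ue={b,t}
  L4: def={b,t} ue={b}
  L5: def={b} ue={b}
  L6: def={i,m} ue={t}
  L7: def={i} ue={t}

Backward fixpoint:
  L0 li=∅ lo={b}
  L1 li=∅ lo={b,t}
  L2 li={b} lo={b,t}
  L3 li={b,t} lo=∅
  L4 li={b} lo={b,t}
  L5 li={b,t} lo={b,t}
  L6 li={t} lo={t}
  L7 li={t} lo=∅

Interference:
  b↔{m,t,v}
  i↔{m,t}
  m↔{b,i,t}
  t↔{b,i,m}
  v↔{b}

N(t) = ["b", "i", "m"]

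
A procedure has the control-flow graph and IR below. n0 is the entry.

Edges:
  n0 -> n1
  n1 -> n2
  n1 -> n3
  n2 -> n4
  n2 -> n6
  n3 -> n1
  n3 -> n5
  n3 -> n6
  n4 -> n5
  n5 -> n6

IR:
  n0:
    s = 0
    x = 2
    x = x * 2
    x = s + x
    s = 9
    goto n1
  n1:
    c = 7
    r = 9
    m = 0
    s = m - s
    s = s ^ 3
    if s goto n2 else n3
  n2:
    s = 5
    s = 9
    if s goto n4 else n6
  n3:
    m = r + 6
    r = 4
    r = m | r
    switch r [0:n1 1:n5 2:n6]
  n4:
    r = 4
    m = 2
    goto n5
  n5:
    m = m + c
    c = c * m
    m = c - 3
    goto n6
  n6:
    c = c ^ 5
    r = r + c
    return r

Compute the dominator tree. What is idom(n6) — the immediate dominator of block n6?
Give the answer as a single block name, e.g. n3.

idom tree: n1←n0 n2←n1 n3←n1 n4←n2 n5←n1 n6←n1
Join-block Dom:
  n1: preds {n0,n3}: {n0} ∩ {n0,n1,n3} = {n0}; idom=n0
  n5: preds {n3,n4}: {n0,n1,n3} ∩ {n0,n1,n2,n4} = {n0,n1}; idom=n1
  n6: preds {n2,n3,n5}: {n0,n1,n2} ∩ {n0,n1,n3} ∩ {n0,n1,n5} = {n0,n1}; idom=n1

idom(n6) = n1

Answer: n1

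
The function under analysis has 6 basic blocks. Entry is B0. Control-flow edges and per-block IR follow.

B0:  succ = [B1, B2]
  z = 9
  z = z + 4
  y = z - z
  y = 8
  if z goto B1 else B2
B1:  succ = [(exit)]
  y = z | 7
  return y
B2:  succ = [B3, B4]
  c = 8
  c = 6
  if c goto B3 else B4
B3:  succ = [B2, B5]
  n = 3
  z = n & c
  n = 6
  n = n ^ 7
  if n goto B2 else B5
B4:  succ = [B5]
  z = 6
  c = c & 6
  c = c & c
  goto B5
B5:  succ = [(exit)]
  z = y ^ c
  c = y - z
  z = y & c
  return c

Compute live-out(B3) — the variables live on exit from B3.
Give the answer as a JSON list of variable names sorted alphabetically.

Answer: ["c", "y"]

Analysis:
Block summaries:
  B0: def={y,z} ue=∅
  B1: def={y} ue={z}
  B2: def={c} ue=∅
  B3: def={n,z} ue={c}
  B4: def={c,z} ue={c}
  B5: def={c,z} ue={c,y}

Live sets:
  live B0: ∅→{y,z}
  live B1: {z}→∅
  live B2: {y}→{c,y}
  live B3: {c,y}→{c,y}
  live B4: {c,y}→{c,y}
  live B5: {c,y}→∅

live-out(B3) = ["c", "y"]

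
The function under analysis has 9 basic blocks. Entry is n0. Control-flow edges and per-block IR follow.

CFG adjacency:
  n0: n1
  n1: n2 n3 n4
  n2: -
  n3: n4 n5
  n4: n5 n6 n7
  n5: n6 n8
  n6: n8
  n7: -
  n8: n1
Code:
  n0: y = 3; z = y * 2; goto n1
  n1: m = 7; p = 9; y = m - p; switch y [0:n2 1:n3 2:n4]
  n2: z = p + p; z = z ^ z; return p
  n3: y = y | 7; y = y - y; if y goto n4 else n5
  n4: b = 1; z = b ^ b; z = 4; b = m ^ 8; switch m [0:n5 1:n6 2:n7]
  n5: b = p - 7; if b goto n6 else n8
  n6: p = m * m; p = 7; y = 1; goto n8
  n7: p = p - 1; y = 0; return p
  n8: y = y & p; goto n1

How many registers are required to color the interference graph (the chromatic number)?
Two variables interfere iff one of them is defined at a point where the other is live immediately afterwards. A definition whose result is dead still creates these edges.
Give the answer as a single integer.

Block summaries:
  n0: {y,z} / ∅
  n1: {m,p,y} / ∅
  n2: {z} / {p}
  n3: {y} / {y}
  n4: {b,z} / {m}
  n5: {b} / {p}
  n6: {p,y} / {m}
  n7: {p,y} / {p}
  n8: {y} / {p,y}

Liveness:
  live n0: ∅→∅
  live n1: ∅→{m,p,y}
  live n2: {p}→∅
  live n3: {m,p,y}→{m,p,y}
  live n4: {m,p,y}→{m,p,y}
  live n5: {m,p,y}→{m,p,y}
  live n6: {m}→{p,y}
  live n7: {p}→∅
  live n8: {p,y}→∅

Interfere edges:
  b: {m,p,y}
  m: {b,p,y,z}
  p: {b,m,y,z}
  y: {b,m,p,z}
  z: {m,p,y}

Chromatic number:
  lower bound: {b,m,p,y} mutually conflict ⇒ χ ≥ 4
  4-colouring: R0={m}  R1={p}  R2={y}  R3={b,z}
  χ = 4

Answer: 4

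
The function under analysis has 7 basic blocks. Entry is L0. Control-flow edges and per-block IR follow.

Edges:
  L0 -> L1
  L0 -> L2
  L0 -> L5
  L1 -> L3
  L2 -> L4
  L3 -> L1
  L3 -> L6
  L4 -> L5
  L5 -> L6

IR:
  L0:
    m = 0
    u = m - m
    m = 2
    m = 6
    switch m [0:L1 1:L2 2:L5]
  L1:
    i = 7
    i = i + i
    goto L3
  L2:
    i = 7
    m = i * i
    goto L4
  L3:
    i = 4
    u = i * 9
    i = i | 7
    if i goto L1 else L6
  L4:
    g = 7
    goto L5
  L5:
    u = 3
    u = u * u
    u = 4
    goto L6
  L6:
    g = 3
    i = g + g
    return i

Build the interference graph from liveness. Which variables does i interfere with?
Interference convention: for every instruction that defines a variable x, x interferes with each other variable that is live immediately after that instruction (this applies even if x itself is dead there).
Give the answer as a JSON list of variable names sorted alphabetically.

Answer: ["u"]

Derivation:
Block summaries:
  L0: def={m,u} ue=∅
  L1: def={i} ue=∅
  L2: def={i,m} ue=∅
  L3: def={i,u} ue=∅
  L4: def={g} ue=∅
  L5: def={u} ue=∅
  L6: def={g,i} ue=∅

Live sets:
  L0: in=∅ out=∅
  L1: in=∅ out=∅
  L2: in=∅ out=∅
  L3: in=∅ out=∅
  L4: in=∅ out=∅
  L5: in=∅ out=∅
  L6: in=∅ out=∅

Interfere edges:
  g — ∅
  i — {u}
  m — ∅
  u — {i}

N(i) = ["u"]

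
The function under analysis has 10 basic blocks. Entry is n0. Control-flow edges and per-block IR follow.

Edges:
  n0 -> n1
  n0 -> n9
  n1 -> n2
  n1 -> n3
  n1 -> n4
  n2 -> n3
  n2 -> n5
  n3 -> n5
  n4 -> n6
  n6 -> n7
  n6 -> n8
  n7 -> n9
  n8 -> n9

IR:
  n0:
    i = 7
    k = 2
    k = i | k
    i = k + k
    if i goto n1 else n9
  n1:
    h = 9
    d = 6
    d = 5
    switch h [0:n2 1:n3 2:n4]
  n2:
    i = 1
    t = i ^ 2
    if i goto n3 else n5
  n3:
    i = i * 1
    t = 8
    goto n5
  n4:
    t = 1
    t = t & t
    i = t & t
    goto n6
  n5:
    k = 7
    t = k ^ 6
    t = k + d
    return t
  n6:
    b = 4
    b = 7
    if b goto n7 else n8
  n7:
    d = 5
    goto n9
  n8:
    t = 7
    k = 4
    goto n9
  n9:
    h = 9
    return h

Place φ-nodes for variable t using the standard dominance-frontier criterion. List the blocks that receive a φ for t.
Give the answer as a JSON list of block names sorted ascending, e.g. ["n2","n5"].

Answer: ["n3", "n5", "n9"]

Working:
idom tree: n1←n0 n2←n1 n3←n1 n4←n1 n5←n1 n6←n4 n7←n6 n8←n6 n9←n0
Join-block Dom:
  n3: preds {n1,n2}: {n0,n1} ∩ {n0,n1,n2} = {n0,n1}; idom=n1
  n5: preds {n2,n3}: {n0,n1,n2} ∩ {n0,n1,n3} = {n0,n1}; idom=n1
  n9: preds {n0,n7,n8}: {n0} ∩ {n0,n1,n4,n6,n7} ∩ {n0,n1,n4,n6,n8} = {n0}; idom=n0

DF walk-up:
  n3←n1: walk · to n1
  n3←n2: walk n2 to n1
  n5←n2: walk n2 to n1
  n5←n3: walk n3 to n1
  n9←n0: walk · to n0
  n9←n7: walk n7→n6→n4→n1 to n0
  n9←n8: walk n8→n6→n4→n1 to n0
  n0 → ∅
  n1 → {n9}
  n2 → {n3,n5}
  n3 → {n5}
  n4 → {n9}
  n5 → ∅
  n6 → {n9}
  n7 → {n9}
  n8 → {n9}
  n9 → ∅

φ for t: defs {n2,n3,n4,n5,n8}
  DF⁺ = {n3,n5,n9}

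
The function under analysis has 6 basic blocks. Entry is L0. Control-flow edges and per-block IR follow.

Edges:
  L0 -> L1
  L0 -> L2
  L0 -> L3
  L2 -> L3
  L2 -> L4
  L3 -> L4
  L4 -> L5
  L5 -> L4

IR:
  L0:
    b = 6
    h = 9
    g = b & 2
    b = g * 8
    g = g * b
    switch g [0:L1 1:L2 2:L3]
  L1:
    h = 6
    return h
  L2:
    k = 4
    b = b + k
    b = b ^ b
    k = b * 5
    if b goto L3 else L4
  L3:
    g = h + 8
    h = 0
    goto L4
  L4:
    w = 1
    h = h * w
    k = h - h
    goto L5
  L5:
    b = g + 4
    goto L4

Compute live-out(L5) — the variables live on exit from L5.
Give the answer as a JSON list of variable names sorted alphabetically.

Answer: ["g", "h"]

Derivation:
def/use:
  L0: {b,g,h} / ∅
  L1: {h} / ∅
  L2: {b,k} / {b}
  L3: {g,h} / {h}
  L4: {h,k,w} / {h}
  L5: {b} / {g}

Liveness:
  L0 li=∅ lo={b,g,h}
  L1 li=∅ lo=∅
  L2 li={b,g,h} lo={g,h}
  L3 li={h} lo={g,h}
  L4 li={g,h} lo={g,h}
  L5 li={g,h} lo={g,h}

live-out(L5) = ["g", "h"]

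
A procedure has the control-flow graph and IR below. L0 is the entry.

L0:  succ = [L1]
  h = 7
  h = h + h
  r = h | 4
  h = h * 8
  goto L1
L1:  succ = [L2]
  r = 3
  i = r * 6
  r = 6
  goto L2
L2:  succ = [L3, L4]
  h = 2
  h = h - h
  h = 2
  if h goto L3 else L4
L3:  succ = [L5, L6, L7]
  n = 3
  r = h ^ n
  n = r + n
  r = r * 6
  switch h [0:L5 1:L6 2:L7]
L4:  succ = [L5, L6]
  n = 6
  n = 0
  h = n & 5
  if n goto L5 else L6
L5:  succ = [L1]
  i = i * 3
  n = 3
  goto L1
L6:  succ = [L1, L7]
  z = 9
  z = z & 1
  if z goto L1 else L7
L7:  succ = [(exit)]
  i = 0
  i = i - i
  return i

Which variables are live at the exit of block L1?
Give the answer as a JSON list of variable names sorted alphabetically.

Answer: ["i"]

Working:
Block summaries:
  L0: def={h,r} ue=∅
  L1: def={i,r} ue=∅
  L2: def={h} ue=∅
  L3: def={n,r} ue={h}
  L4: def={h,n} ue=∅
  L5: def={i,n} ue={i}
  L6: def={z} ue=∅
  L7: def={i} ue=∅

Liveness:
  live L0: ∅→∅
  live L1: ∅→{i}
  live L2: {i}→{h,i}
  live L3: {h,i}→{i}
  live L4: {i}→{i}
  live L5: {i}→∅
  live L6: ∅→∅
  live L7: ∅→∅

live-out(L1) = ["i"]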